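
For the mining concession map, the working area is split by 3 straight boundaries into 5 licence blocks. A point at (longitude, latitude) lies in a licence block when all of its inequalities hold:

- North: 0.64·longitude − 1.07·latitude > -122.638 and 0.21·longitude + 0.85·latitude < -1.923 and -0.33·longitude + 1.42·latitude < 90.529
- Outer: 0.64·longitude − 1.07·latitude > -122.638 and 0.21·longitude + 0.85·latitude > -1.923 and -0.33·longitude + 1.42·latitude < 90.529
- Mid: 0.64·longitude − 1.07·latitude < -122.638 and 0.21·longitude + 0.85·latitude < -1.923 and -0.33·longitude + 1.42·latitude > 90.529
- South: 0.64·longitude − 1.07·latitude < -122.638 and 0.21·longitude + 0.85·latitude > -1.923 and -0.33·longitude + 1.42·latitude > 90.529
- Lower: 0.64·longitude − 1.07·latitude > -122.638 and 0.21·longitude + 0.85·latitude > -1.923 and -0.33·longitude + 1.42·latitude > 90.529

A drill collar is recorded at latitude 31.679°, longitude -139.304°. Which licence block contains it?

Mid

0.64·-139.304 − 1.07·31.679 = -123.051, which is < -122.638
0.21·-139.304 + 0.85·31.679 = -2.327, which is < -1.923
-0.33·-139.304 + 1.42·31.679 = 90.954, which is > 90.529
This sign pattern matches Mid.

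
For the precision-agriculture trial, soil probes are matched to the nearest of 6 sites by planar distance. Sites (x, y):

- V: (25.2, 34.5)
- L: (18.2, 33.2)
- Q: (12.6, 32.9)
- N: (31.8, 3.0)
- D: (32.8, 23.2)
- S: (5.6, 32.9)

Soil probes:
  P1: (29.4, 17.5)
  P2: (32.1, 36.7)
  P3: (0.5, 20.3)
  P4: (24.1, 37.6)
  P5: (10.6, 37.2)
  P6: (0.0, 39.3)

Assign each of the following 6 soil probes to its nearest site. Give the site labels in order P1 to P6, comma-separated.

P1 → D (d²=44.05)
P2 → V (d²=52.45)
P3 → S (d²=184.77)
P4 → V (d²=10.82)
P5 → Q (d²=22.49)
P6 → S (d²=72.32)

D, V, S, V, Q, S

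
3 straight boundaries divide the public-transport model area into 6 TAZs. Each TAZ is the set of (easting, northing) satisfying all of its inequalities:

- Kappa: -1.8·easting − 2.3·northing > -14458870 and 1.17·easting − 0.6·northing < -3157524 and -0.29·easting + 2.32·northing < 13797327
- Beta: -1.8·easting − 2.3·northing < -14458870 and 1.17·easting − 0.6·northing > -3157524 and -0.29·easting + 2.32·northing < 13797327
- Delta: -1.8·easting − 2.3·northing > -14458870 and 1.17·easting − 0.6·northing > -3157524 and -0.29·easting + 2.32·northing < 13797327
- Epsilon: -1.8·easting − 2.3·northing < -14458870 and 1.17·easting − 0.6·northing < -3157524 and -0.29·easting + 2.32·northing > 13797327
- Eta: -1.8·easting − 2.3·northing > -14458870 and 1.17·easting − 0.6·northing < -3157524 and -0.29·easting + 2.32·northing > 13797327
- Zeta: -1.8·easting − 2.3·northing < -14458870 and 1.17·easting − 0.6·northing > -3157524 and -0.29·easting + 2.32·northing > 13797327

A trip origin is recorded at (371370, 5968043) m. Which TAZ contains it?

Delta

-1.8·371370 − 2.3·5968043 = -14394964.900, which is > -14458870
1.17·371370 − 0.6·5968043 = -3146322.900, which is > -3157524
-0.29·371370 + 2.32·5968043 = 13738162.460, which is < 13797327
This sign pattern matches Delta.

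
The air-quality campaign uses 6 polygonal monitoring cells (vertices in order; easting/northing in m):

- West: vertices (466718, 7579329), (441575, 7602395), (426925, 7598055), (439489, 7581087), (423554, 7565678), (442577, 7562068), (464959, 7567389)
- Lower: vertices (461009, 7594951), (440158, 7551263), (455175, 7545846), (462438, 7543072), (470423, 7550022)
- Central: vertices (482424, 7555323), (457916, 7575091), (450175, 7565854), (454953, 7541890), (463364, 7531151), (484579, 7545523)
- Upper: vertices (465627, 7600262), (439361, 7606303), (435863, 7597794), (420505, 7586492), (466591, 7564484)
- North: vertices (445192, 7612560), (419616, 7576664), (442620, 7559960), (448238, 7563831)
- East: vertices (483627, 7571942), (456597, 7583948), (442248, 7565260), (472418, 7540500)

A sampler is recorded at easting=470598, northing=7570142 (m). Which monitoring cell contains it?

East

Cast a ray rightward from (470598, 7570142). For each polygon, the edges (by vertex number in listed order) whose endpoints lie on opposite sides of northing = 7570142, where each meets that height, and whether that is right or left of the point:
West: 4–5 at easting≈428170.4 (left), 7–1 at easting≈465364.6 (left) → 0 crossings.
Lower: 1–2 at easting≈449168.4 (left), 5–1 at easting≈466207.2 (left) → 0 crossings.
Central: 1–2 at easting≈464051.7 (left), 2–3 at easting≈453768.5 (left) → 0 crossings.
Upper: 4–5 at easting≈454742.8 (left), 5–1 at easting≈466438.6 (left) → 0 crossings.
North: 2–3 at easting≈428597.8 (left), 4–1 at easting≈447843.5 (left) → 0 crossings.
East: 2–3 at easting≈445996.5 (left), 4–1 at easting≈482985.3 (right) → 1 crossing.
Only East has an odd count, so the point is inside East.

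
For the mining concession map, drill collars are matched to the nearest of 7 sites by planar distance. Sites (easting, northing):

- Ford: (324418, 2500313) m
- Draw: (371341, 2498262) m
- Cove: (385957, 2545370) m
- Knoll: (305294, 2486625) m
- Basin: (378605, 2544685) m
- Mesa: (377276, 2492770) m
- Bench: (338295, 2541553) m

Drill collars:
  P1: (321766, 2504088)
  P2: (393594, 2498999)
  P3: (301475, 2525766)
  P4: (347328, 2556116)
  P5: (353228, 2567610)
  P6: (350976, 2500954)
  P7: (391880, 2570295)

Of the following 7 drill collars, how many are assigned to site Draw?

P1 → Ford
P2 → Mesa
P3 → Ford
P4 → Bench
P5 → Bench
P6 → Draw
P7 → Cove
1 of the 7 goes to Draw.

1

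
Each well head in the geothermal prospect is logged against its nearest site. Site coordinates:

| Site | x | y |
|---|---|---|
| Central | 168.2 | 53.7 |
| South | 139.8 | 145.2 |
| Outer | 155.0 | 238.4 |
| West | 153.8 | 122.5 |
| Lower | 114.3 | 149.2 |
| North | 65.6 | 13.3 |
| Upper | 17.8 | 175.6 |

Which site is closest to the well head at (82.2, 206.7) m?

Squared distances to each site:
Central: 30805.000; South: 7100.010; Outer: 6304.730; West: 12216.200; Lower: 4336.660; North: 37679.120; Upper: 5114.570.
Minimum at Lower.

Lower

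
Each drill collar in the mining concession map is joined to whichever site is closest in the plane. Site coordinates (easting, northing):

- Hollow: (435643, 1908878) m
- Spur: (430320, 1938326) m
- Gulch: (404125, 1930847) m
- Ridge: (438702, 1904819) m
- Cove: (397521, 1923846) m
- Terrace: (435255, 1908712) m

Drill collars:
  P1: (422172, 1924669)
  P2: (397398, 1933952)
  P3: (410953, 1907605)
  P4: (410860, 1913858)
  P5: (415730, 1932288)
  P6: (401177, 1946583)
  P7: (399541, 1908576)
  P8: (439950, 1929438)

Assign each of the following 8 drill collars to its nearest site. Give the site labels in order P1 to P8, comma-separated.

P1 → Spur (d²=252903553.00)
P2 → Gulch (d²=54893554.00)
P3 → Cove (d²=444188705.00)
P4 → Cove (d²=277689065.00)
P5 → Gulch (d²=136752506.00)
P6 → Gulch (d²=256312400.00)
P7 → Cove (d²=237253300.00)
P8 → Spur (d²=171733444.00)

Spur, Gulch, Cove, Cove, Gulch, Gulch, Cove, Spur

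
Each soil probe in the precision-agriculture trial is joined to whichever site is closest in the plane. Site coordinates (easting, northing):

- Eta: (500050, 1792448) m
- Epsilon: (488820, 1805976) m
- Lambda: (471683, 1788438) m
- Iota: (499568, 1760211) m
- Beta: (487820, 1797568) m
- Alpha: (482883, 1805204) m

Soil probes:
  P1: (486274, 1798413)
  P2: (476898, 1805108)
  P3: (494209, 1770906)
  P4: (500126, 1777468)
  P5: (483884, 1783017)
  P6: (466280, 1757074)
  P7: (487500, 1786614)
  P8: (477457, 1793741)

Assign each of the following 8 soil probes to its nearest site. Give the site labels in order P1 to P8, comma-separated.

P1 → Beta (d²=3104141.00)
P2 → Alpha (d²=35829441.00)
P3 → Iota (d²=143101906.00)
P4 → Eta (d²=224406176.00)
P5 → Lambda (d²=178251642.00)
P6 → Lambda (d²=1012892905.00)
P7 → Beta (d²=120092516.00)
P8 → Lambda (d²=61460885.00)

Beta, Alpha, Iota, Eta, Lambda, Lambda, Beta, Lambda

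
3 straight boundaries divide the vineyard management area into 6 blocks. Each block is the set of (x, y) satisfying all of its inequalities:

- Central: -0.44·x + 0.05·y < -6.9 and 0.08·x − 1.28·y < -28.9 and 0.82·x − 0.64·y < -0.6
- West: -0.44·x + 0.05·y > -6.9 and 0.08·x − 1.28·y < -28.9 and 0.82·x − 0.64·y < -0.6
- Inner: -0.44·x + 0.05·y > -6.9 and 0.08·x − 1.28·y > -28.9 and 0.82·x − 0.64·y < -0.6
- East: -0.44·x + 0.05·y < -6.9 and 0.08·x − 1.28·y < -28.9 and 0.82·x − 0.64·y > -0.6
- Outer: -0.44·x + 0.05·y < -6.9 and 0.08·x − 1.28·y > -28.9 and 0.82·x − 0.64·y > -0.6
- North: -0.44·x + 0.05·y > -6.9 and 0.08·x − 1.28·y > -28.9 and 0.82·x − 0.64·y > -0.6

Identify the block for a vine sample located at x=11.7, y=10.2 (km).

North

-0.44·11.7 + 0.05·10.2 = -4.638, which is > -6.9
0.08·11.7 − 1.28·10.2 = -12.120, which is > -28.9
0.82·11.7 − 0.64·10.2 = 3.066, which is > -0.6
This sign pattern matches North.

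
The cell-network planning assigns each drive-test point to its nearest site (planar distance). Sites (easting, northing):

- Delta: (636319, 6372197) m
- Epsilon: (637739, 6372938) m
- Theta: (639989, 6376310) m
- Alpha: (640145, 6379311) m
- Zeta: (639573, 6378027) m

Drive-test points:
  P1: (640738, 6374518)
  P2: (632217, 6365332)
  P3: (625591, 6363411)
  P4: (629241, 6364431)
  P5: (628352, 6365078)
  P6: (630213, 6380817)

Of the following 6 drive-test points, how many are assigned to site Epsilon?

0

P1 → Theta
P2 → Delta
P3 → Delta
P4 → Delta
P5 → Delta
P6 → Zeta
0 of the 6 go to Epsilon.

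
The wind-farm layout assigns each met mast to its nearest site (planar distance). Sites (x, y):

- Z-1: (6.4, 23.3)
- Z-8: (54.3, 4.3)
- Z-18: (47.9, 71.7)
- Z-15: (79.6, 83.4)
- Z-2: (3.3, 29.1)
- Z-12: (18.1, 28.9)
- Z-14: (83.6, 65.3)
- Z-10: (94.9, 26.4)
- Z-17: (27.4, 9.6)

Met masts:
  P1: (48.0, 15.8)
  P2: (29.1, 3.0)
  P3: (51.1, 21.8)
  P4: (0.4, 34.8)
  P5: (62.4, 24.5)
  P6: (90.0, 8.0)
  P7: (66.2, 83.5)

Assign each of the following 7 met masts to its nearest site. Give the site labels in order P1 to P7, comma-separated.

Z-8, Z-17, Z-8, Z-2, Z-8, Z-10, Z-15

P1 → Z-8 (d²=171.94)
P2 → Z-17 (d²=46.45)
P3 → Z-8 (d²=316.49)
P4 → Z-2 (d²=40.90)
P5 → Z-8 (d²=473.65)
P6 → Z-10 (d²=362.57)
P7 → Z-15 (d²=179.57)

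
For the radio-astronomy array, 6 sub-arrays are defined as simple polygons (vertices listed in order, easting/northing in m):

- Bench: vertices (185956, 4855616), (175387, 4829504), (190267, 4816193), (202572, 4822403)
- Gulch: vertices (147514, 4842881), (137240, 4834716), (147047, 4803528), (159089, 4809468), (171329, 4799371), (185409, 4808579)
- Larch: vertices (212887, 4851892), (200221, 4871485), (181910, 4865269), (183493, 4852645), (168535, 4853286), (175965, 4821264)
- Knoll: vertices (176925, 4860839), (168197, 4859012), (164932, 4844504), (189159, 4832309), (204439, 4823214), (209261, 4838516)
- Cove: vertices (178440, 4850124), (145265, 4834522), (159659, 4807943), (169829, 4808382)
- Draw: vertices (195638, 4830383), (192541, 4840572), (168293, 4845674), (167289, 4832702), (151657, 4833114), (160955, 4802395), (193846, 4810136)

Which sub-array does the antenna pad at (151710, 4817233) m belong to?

Gulch

Cast a ray rightward from (151710, 4817233). For each polygon, the edges (by vertex number in listed order) whose endpoints lie on opposite sides of northing = 4817233, where each meets that height, and whether that is right or left of the point:
Bench: 2–3 at easting≈189104.4 (right), 3–4 at easting≈192327.7 (right) → 2 crossings.
Gulch: 2–3 at easting≈142737.5 (left), 6–1 at easting≈175848.5 (right) → 1 crossing.
Larch: no edge straddles that height → 0 crossings.
Knoll: no edge straddles that height → 0 crossings.
Cove: 2–3 at easting≈154628.0 (right), 4–1 at easting≈171654.9 (right) → 2 crossings.
Draw: 5–6 at easting≈156463.8 (right), 7–1 at easting≈194474.1 (right) → 2 crossings.
Only Gulch has an odd count, so the point is inside Gulch.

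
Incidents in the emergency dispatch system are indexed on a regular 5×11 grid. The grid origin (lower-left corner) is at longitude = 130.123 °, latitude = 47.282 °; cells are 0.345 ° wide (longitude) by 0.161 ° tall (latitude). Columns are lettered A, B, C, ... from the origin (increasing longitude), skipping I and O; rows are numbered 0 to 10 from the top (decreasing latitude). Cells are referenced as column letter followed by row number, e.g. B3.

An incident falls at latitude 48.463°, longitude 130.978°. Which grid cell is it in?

C3

Column index: ⌊(130.978 − 130.123) / 0.345⌋ = ⌊2.478⌋ = 2 → column C
Row offset from origin: ⌊(48.463 − 47.282) / 0.161⌋ = ⌊7.335⌋ = 7 → row 3 (counted from top)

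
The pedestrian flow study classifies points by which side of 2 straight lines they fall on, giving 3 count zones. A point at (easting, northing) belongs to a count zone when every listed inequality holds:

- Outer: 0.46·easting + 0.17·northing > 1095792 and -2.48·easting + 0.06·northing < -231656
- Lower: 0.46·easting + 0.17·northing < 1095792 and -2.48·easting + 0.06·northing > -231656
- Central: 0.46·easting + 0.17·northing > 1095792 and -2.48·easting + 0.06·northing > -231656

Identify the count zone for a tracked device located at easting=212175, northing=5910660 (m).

0.46·212175 + 0.17·5910660 = 1102412.700, which is > 1095792
-2.48·212175 + 0.06·5910660 = -171554.400, which is > -231656
This sign pattern matches Central.

Central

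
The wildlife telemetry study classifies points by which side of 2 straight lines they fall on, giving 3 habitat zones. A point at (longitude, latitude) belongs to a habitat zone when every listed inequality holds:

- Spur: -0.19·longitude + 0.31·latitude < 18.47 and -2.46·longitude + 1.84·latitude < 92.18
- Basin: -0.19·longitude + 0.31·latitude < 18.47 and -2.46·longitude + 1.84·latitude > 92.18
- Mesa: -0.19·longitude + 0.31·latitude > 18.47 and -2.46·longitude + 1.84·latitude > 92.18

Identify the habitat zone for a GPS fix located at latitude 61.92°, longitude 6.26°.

Basin

-0.19·6.26 + 0.31·61.92 = 18.006, which is < 18.47
-2.46·6.26 + 1.84·61.92 = 98.533, which is > 92.18
This sign pattern matches Basin.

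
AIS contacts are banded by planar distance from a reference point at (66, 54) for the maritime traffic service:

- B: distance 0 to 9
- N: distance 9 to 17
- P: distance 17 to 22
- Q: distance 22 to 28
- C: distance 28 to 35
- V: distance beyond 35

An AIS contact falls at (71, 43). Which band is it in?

N

Distance = √((71−66)² + (43−54)²) = √(25.000 + 121.000) = 12.083.
9 ≤ 12.083 < 17 → N.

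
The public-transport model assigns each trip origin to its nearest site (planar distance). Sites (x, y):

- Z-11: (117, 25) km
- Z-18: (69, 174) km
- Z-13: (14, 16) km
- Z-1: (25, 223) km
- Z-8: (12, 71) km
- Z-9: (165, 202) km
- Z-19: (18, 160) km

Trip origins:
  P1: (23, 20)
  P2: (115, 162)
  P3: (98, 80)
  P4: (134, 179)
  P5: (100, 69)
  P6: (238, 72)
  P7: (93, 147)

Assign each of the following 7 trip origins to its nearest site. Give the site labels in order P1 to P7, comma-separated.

P1 → Z-13 (d²=97.00)
P2 → Z-18 (d²=2260.00)
P3 → Z-11 (d²=3386.00)
P4 → Z-9 (d²=1490.00)
P5 → Z-11 (d²=2225.00)
P6 → Z-11 (d²=16850.00)
P7 → Z-18 (d²=1305.00)

Z-13, Z-18, Z-11, Z-9, Z-11, Z-11, Z-18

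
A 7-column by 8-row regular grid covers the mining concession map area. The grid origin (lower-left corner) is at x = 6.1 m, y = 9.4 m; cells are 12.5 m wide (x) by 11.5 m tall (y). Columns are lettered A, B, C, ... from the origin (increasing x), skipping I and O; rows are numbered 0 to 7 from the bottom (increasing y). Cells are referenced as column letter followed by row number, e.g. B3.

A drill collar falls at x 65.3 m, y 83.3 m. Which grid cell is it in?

Column index: ⌊(65.3 − 6.1) / 12.5⌋ = ⌊4.736⌋ = 4 → column E
Row offset from origin: ⌊(83.3 − 9.4) / 11.5⌋ = ⌊6.426⌋ = 6 → row 6

E6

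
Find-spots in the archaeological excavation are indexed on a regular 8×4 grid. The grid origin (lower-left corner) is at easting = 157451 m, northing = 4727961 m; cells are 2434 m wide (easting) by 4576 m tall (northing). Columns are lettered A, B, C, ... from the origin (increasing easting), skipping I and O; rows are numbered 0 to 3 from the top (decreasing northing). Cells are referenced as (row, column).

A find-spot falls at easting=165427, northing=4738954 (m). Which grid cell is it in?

(1, D)

Column index: ⌊(165427 − 157451) / 2434⌋ = ⌊3.277⌋ = 3 → column D
Row offset from origin: ⌊(4738954 − 4727961) / 4576⌋ = ⌊2.402⌋ = 2 → row 1 (counted from top)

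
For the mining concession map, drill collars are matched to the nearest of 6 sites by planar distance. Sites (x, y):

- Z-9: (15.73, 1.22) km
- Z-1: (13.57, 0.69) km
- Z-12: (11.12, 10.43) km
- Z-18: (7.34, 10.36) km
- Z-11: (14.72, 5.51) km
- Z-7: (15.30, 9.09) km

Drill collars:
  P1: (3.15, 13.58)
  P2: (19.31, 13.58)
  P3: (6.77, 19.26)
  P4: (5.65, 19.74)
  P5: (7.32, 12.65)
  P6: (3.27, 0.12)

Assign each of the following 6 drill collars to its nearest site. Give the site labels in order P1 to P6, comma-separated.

P1 → Z-18 (d²=27.92)
P2 → Z-7 (d²=36.24)
P3 → Z-18 (d²=79.53)
P4 → Z-18 (d²=90.84)
P5 → Z-18 (d²=5.24)
P6 → Z-1 (d²=106.41)

Z-18, Z-7, Z-18, Z-18, Z-18, Z-1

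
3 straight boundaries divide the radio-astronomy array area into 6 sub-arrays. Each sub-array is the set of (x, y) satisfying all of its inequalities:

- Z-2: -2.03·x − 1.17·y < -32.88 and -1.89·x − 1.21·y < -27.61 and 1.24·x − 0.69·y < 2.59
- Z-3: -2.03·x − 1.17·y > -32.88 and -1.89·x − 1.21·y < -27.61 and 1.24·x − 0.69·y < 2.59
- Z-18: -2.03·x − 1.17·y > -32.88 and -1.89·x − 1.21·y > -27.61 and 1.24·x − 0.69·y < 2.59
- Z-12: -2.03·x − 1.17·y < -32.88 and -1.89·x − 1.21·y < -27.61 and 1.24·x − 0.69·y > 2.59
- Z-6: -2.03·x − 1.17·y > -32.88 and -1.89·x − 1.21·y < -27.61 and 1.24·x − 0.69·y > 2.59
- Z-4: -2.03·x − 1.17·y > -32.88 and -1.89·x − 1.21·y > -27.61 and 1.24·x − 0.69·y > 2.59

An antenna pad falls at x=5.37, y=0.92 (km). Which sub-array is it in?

Z-4

-2.03·5.37 − 1.17·0.92 = -11.977, which is > -32.88
-1.89·5.37 − 1.21·0.92 = -11.262, which is > -27.61
1.24·5.37 − 0.69·0.92 = 6.024, which is > 2.59
This sign pattern matches Z-4.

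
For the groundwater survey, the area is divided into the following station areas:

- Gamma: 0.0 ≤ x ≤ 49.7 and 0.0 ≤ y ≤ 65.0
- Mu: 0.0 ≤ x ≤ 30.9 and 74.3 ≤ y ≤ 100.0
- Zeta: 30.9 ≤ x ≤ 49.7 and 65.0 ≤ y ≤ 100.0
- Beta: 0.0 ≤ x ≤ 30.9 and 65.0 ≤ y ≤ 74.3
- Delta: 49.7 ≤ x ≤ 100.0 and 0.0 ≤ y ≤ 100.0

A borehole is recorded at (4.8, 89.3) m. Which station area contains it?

Mu

The point has x = 4.8 and y = 89.3.
Only Mu satisfies 0.0 ≤ x ≤ 30.9 and 74.3 ≤ y ≤ 100.0.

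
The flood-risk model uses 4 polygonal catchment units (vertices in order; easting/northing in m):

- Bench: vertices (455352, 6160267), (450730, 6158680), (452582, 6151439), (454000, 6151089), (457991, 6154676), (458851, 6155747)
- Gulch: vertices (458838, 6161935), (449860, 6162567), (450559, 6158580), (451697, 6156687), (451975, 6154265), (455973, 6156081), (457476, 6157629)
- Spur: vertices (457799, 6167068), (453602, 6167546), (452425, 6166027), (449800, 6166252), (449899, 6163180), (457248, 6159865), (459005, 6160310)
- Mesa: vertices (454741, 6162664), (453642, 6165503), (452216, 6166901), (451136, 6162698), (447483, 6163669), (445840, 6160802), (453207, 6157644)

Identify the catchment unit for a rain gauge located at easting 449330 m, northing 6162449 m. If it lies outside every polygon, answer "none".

Mesa

Cast a ray rightward from (449330, 6162449). For each polygon, the edges (by vertex number in listed order) whose endpoints lie on opposite sides of northing = 6162449, where each meets that height, and whether that is right or left of the point:
Bench: no edge straddles that height → 0 crossings.
Gulch: 1–2 at easting≈451536.3 (right), 2–3 at easting≈449880.7 (right) → 2 crossings.
Spur: 5–6 at easting≈451519.5 (right), 7–1 at easting≈458623.3 (right) → 2 crossings.
Mesa: 5–6 at easting≈446783.9 (left), 7–1 at easting≈454675.3 (right) → 1 crossing.
Only Mesa has an odd count, so the point is inside Mesa.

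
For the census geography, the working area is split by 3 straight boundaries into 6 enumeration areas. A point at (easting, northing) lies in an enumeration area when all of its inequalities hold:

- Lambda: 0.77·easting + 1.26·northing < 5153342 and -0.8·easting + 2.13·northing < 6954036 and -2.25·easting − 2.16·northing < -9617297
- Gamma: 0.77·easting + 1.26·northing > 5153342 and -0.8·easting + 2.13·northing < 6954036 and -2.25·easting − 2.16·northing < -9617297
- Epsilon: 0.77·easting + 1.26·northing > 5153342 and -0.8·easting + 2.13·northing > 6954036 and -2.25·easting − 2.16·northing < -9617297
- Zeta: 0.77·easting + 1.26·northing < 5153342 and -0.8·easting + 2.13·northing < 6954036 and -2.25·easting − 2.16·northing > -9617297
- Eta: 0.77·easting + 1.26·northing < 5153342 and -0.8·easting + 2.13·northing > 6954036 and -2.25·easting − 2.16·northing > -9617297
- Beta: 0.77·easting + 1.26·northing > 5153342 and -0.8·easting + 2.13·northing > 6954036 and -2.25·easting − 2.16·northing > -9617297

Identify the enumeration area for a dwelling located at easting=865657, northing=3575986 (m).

0.77·865657 + 1.26·3575986 = 5172298.250, which is > 5153342
-0.8·865657 + 2.13·3575986 = 6924324.580, which is < 6954036
-2.25·865657 − 2.16·3575986 = -9671858.010, which is < -9617297
This sign pattern matches Gamma.

Gamma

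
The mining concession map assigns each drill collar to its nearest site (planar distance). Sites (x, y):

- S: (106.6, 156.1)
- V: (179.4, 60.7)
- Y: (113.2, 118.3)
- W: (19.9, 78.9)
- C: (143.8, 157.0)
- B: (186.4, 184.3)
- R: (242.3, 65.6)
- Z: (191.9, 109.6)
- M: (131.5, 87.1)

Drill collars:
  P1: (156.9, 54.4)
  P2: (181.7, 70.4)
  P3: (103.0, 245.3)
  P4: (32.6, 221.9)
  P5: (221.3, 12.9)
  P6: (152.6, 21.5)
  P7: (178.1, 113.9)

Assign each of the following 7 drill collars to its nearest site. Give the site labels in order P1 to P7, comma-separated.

V, V, S, S, R, V, Z

P1 → V (d²=545.94)
P2 → V (d²=99.38)
P3 → S (d²=7969.60)
P4 → S (d²=9805.64)
P5 → R (d²=3218.29)
P6 → V (d²=2254.88)
P7 → Z (d²=208.93)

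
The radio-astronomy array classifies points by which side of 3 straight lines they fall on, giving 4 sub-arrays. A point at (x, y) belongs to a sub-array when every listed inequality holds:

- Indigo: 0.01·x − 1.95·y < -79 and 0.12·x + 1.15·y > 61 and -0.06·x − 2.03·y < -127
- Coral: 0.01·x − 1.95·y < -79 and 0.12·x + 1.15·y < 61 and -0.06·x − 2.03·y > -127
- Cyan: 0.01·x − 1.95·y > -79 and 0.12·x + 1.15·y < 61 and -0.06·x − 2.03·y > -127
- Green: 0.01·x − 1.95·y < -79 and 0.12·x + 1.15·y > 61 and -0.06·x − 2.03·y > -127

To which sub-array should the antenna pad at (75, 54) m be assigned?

0.01·75 − 1.95·54 = -104.550, which is < -79
0.12·75 + 1.15·54 = 71.100, which is > 61
-0.06·75 − 2.03·54 = -114.120, which is > -127
This sign pattern matches Green.

Green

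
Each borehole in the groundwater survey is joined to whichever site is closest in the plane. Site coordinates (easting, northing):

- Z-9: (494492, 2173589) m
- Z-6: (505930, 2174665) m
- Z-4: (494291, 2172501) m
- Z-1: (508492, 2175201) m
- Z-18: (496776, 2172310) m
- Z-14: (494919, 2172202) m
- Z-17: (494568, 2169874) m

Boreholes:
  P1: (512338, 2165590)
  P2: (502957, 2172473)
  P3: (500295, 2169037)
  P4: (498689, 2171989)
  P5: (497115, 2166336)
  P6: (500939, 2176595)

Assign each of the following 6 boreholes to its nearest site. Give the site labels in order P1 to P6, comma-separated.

P1 → Z-1 (d²=107163037.00)
P2 → Z-6 (d²=13643593.00)
P3 → Z-18 (d²=23095890.00)
P4 → Z-18 (d²=3762610.00)
P5 → Z-17 (d²=19004653.00)
P6 → Z-6 (d²=28634981.00)

Z-1, Z-6, Z-18, Z-18, Z-17, Z-6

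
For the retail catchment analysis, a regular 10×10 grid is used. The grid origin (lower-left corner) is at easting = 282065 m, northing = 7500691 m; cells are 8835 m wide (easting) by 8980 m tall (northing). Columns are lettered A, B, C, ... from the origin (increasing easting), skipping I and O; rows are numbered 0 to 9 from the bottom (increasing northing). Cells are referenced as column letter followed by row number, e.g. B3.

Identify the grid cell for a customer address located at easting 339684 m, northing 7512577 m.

Column index: ⌊(339684 − 282065) / 8835⌋ = ⌊6.522⌋ = 6 → column G
Row offset from origin: ⌊(7512577 − 7500691) / 8980⌋ = ⌊1.324⌋ = 1 → row 1

G1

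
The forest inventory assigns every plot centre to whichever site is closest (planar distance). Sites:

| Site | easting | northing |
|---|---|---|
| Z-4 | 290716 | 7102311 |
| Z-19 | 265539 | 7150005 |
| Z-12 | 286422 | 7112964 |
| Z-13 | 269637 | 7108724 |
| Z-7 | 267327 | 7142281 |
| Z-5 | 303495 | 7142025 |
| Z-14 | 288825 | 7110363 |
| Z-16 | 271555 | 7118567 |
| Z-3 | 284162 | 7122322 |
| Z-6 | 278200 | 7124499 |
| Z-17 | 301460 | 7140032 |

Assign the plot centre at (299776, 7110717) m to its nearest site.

Squared distances to each site:
Z-4: 152744436.000; Z-19: 2715719113.000; Z-12: 183378325.000; Z-13: 912331370.000; Z-7: 2049223697.000; Z-5: 994021825.000; Z-14: 120049717.000; Z-16: 858047341.000; Z-3: 378473021.000; Z-6: 655467300.000; Z-17: 862205081.000.
Minimum at Z-14.

Z-14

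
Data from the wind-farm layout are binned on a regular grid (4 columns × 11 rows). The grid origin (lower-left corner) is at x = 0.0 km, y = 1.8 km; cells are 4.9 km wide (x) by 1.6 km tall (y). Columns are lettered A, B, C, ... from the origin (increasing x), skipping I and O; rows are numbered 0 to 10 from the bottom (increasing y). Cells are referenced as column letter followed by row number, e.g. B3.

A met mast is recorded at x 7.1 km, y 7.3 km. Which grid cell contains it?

B3

Column index: ⌊(7.1 − 0.0) / 4.9⌋ = ⌊1.449⌋ = 1 → column B
Row offset from origin: ⌊(7.3 − 1.8) / 1.6⌋ = ⌊3.438⌋ = 3 → row 3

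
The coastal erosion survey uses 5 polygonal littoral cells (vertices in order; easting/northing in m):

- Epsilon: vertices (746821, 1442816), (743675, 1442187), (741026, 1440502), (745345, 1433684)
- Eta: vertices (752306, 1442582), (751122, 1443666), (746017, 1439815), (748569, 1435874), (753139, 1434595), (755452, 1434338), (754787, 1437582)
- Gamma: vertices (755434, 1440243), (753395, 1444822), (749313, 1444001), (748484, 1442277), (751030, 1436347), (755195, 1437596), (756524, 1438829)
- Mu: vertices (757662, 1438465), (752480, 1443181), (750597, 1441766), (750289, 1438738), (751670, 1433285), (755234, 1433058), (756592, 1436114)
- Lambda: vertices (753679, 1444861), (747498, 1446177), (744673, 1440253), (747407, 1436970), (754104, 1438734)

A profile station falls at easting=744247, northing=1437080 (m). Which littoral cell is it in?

Epsilon

Cast a ray rightward from (744247, 1437080). For each polygon, the edges (by vertex number in listed order) whose endpoints lie on opposite sides of northing = 1437080, where each meets that height, and whether that is right or left of the point:
Epsilon: 3–4 at easting≈743193.7 (left), 4–1 at easting≈745893.9 (right) → 1 crossing.
Eta: 3–4 at easting≈747788.1 (right), 6–7 at easting≈754889.9 (right) → 2 crossings.
Gamma: 4–5 at easting≈750715.3 (right), 5–6 at easting≈753474.3 (right) → 2 crossings.
Mu: 4–5 at easting≈750708.9 (right), 7–1 at easting≈757031.7 (right) → 2 crossings.
Lambda: 3–4 at easting≈747315.4 (right), 4–5 at easting≈747824.6 (right) → 2 crossings.
Only Epsilon has an odd count, so the point is inside Epsilon.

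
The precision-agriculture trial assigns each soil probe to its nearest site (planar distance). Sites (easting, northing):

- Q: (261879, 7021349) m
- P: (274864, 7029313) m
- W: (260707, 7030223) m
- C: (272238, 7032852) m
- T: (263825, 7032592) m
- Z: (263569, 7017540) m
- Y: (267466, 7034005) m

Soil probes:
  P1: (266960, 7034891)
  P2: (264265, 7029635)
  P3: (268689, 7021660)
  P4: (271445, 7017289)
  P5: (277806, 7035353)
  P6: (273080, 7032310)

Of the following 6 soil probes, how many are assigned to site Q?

0

P1 → Y
P2 → T
P3 → Z
P4 → Z
P5 → C
P6 → C
0 of the 6 go to Q.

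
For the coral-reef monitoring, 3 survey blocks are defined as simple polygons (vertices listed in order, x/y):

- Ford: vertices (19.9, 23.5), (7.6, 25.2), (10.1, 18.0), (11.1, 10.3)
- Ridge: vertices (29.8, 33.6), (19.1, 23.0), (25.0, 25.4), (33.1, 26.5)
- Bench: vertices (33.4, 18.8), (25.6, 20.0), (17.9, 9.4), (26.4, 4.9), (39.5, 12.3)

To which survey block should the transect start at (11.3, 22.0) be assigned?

Cast a ray rightward from (11.3, 22.0). For each polygon, the edges (by vertex number in listed order) whose endpoints lie on opposite sides of y = 22.0, where each meets that height, and whether that is right or left of the point:
Ford: 2–3 at x≈8.71 (left), 4–1 at x≈18.90 (right) → 1 crossing.
Ridge: no edge straddles that height → 0 crossings.
Bench: no edge straddles that height → 0 crossings.
Only Ford has an odd count, so the point is inside Ford.

Ford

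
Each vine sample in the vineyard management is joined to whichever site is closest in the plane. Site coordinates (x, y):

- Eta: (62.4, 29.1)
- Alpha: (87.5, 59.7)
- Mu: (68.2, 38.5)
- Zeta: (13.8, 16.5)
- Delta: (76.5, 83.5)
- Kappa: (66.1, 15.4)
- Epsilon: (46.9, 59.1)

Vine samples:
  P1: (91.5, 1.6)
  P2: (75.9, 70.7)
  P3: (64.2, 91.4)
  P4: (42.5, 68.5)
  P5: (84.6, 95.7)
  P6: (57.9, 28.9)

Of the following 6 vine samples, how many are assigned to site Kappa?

P1 → Kappa
P2 → Delta
P3 → Delta
P4 → Epsilon
P5 → Delta
P6 → Eta
1 of the 6 goes to Kappa.

1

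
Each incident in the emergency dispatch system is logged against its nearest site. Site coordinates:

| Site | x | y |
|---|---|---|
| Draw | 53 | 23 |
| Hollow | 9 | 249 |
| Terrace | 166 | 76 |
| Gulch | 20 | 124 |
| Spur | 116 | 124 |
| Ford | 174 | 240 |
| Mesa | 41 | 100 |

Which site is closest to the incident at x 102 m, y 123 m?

Squared distances to each site:
Draw: 12401.000; Hollow: 24525.000; Terrace: 6305.000; Gulch: 6725.000; Spur: 197.000; Ford: 18873.000; Mesa: 4250.000.
Minimum at Spur.

Spur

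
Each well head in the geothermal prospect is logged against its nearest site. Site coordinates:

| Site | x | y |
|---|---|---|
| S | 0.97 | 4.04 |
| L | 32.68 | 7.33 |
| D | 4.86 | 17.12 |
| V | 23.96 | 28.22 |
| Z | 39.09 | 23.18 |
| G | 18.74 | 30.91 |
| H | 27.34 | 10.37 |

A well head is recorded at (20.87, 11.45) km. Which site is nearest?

Squared distances to each site:
S: 450.918; L: 156.450; D: 288.469; V: 290.781; Z: 469.561; G: 383.229; H: 43.027.
Minimum at H.

H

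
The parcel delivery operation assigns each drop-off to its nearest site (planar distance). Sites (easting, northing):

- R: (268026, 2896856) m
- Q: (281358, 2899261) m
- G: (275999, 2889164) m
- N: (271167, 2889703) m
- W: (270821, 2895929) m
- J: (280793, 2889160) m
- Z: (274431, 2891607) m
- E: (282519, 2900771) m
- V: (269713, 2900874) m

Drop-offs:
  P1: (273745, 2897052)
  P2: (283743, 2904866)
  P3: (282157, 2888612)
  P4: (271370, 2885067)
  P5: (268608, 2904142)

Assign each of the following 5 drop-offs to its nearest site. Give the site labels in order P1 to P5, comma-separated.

P1 → W (d²=9810905.00)
P2 → E (d²=18267201.00)
P3 → J (d²=2160800.00)
P4 → N (d²=21533705.00)
P5 → V (d²=11900849.00)

W, E, J, N, V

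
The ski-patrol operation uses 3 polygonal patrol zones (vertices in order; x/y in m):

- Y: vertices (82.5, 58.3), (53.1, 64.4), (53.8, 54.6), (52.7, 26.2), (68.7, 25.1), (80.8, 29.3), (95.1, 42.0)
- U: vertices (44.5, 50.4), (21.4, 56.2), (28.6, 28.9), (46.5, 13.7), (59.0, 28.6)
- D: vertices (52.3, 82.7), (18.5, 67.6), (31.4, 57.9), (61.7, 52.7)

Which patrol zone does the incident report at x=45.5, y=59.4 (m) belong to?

D

Cast a ray rightward from (45.5, 59.4). For each polygon, the edges (by vertex number in listed order) whose endpoints lie on opposite sides of y = 59.4, where each meets that height, and whether that is right or left of the point:
Y: 1–2 at x≈77.20 (right), 2–3 at x≈53.46 (right) → 2 crossings.
U: no edge straddles that height → 0 crossings.
D: 2–3 at x≈29.41 (left), 4–1 at x≈59.60 (right) → 1 crossing.
Only D has an odd count, so the point is inside D.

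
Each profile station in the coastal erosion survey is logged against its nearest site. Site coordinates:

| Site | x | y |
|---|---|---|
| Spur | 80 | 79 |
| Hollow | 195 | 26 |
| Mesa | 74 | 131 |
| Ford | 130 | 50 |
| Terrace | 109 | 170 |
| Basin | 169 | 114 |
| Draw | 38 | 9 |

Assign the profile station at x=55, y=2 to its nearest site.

Squared distances to each site:
Spur: 6554.000; Hollow: 20176.000; Mesa: 17002.000; Ford: 7929.000; Terrace: 31140.000; Basin: 25540.000; Draw: 338.000.
Minimum at Draw.

Draw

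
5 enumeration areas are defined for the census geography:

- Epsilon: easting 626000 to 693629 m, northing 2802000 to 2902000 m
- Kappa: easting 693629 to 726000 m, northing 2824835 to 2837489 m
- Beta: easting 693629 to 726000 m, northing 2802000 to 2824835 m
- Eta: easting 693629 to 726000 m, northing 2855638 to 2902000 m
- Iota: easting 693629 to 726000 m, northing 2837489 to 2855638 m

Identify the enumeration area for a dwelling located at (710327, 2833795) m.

The point has easting = 710327 and northing = 2833795.
Only Kappa satisfies 693629 ≤ easting ≤ 726000 and 2824835 ≤ northing ≤ 2837489.

Kappa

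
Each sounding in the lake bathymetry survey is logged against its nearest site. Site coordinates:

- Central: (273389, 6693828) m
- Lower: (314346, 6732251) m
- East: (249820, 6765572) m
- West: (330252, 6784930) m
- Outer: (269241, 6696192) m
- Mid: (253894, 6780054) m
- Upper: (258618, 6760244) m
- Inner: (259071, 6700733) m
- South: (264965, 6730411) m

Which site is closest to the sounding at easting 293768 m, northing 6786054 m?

Squared distances to each site:
Central: 8920938717.000; Lower: 3318216893.000; East: 2350939028.000; West: 1332345632.000; Outer: 8676752773.000; Mid: 1625935876.000; Upper: 1901678600.000; Inner: 8483554850.000; South: 3925756258.000.
Minimum at West.

West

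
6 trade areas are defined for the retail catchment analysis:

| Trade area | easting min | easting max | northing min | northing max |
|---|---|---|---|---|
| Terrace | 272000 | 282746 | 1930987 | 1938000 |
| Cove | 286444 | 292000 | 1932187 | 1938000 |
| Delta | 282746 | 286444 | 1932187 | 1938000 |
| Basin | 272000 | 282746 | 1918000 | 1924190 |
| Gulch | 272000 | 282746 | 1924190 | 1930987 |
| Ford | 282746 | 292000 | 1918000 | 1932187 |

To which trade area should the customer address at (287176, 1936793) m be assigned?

The point has easting = 287176 and northing = 1936793.
Only Cove satisfies 286444 ≤ easting ≤ 292000 and 1932187 ≤ northing ≤ 1938000.

Cove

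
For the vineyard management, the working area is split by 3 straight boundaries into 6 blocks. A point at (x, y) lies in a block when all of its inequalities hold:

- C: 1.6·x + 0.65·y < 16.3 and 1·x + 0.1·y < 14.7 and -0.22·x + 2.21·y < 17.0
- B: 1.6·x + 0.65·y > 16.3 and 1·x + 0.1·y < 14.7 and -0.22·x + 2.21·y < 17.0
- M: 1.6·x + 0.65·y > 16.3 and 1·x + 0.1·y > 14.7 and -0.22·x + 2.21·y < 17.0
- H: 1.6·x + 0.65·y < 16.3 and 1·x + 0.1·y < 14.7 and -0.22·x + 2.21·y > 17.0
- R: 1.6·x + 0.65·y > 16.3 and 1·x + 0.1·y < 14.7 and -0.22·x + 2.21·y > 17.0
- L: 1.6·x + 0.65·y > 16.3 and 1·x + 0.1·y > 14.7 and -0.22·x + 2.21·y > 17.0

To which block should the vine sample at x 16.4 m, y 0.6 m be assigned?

M

1.6·16.4 + 0.65·0.6 = 26.630, which is > 16.3
1·16.4 + 0.1·0.6 = 16.460, which is > 14.7
-0.22·16.4 + 2.21·0.6 = -2.282, which is < 17.0
This sign pattern matches M.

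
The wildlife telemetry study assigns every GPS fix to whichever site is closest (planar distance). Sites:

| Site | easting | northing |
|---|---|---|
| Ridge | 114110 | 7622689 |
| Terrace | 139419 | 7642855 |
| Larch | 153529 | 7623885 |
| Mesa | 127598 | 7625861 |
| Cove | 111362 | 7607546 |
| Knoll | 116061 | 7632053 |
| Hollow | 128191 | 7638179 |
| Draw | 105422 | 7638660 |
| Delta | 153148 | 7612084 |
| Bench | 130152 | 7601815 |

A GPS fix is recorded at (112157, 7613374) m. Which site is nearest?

Squared distances to each site:
Ridge: 90583434.000; Terrace: 1612346005.000; Larch: 1822123505.000; Mesa: 394349650.000; Cove: 34597609.000; Knoll: 364146257.000; Hollow: 872377181.000; Draw: 684742021.000; Delta: 1681926181.000; Bench: 457430506.000.
Minimum at Cove.

Cove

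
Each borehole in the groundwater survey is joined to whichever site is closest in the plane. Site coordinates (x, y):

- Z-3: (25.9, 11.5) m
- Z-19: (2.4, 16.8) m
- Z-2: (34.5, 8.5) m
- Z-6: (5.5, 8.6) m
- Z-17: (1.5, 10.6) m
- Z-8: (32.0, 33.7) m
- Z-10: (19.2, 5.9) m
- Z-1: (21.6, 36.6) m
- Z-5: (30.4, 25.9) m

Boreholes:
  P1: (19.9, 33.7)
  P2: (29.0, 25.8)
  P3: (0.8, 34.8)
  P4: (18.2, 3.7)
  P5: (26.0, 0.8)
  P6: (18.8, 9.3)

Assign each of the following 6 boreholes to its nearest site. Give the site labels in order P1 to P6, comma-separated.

Z-1, Z-5, Z-19, Z-10, Z-10, Z-10

P1 → Z-1 (d²=11.30)
P2 → Z-5 (d²=1.97)
P3 → Z-19 (d²=326.56)
P4 → Z-10 (d²=5.84)
P5 → Z-10 (d²=72.25)
P6 → Z-10 (d²=11.72)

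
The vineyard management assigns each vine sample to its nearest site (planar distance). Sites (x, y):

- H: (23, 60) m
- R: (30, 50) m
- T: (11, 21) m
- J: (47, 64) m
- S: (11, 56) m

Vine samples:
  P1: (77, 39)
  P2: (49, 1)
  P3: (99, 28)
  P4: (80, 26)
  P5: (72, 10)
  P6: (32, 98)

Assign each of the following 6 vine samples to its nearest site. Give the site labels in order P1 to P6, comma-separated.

J, T, J, J, R, J

P1 → J (d²=1525.00)
P2 → T (d²=1844.00)
P3 → J (d²=4000.00)
P4 → J (d²=2533.00)
P5 → R (d²=3364.00)
P6 → J (d²=1381.00)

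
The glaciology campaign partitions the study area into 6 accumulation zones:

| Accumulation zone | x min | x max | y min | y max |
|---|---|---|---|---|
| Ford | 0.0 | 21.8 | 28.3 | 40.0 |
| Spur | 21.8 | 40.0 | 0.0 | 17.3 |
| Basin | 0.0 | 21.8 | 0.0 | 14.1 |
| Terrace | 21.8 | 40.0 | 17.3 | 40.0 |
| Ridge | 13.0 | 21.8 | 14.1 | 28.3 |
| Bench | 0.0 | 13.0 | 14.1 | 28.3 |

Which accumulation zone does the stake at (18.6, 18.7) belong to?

Ridge

The point has x = 18.6 and y = 18.7.
Only Ridge satisfies 13.0 ≤ x ≤ 21.8 and 14.1 ≤ y ≤ 28.3.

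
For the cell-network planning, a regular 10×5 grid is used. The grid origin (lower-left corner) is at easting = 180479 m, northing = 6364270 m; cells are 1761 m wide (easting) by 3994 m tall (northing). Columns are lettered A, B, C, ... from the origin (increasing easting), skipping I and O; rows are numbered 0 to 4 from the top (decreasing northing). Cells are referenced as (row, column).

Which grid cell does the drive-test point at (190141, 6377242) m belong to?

Column index: ⌊(190141 − 180479) / 1761⌋ = ⌊5.487⌋ = 5 → column F
Row offset from origin: ⌊(6377242 − 6364270) / 3994⌋ = ⌊3.248⌋ = 3 → row 1 (counted from top)

(1, F)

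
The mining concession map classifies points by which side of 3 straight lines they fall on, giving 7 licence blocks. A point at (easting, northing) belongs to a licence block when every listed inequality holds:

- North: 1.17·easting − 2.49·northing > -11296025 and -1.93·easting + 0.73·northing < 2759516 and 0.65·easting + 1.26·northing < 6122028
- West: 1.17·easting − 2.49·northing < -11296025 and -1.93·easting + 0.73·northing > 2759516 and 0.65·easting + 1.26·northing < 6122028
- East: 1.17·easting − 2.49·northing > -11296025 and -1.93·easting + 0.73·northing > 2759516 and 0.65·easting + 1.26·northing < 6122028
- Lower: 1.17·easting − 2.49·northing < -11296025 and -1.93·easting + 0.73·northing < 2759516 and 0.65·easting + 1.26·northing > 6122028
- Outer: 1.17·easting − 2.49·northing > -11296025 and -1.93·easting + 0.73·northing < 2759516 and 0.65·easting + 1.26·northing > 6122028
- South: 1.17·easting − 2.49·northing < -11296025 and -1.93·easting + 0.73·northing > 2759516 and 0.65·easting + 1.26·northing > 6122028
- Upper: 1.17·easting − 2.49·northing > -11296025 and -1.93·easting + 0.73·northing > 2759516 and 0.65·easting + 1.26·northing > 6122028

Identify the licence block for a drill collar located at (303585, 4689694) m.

West

1.17·303585 − 2.49·4689694 = -11322143.610, which is < -11296025
-1.93·303585 + 0.73·4689694 = 2837557.570, which is > 2759516
0.65·303585 + 1.26·4689694 = 6106344.690, which is < 6122028
This sign pattern matches West.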